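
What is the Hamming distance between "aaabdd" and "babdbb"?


Comparing "aaabdd" and "babdbb" position by position:
  Position 0: 'a' vs 'b' => differ
  Position 1: 'a' vs 'a' => same
  Position 2: 'a' vs 'b' => differ
  Position 3: 'b' vs 'd' => differ
  Position 4: 'd' vs 'b' => differ
  Position 5: 'd' vs 'b' => differ
Total differences (Hamming distance): 5

5


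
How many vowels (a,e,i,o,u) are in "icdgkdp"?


Input: icdgkdp
Checking each character:
  'i' at position 0: vowel (running total: 1)
  'c' at position 1: consonant
  'd' at position 2: consonant
  'g' at position 3: consonant
  'k' at position 4: consonant
  'd' at position 5: consonant
  'p' at position 6: consonant
Total vowels: 1

1


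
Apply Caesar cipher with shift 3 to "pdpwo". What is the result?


Caesar cipher: shift "pdpwo" by 3
  'p' (pos 15) + 3 = pos 18 = 's'
  'd' (pos 3) + 3 = pos 6 = 'g'
  'p' (pos 15) + 3 = pos 18 = 's'
  'w' (pos 22) + 3 = pos 25 = 'z'
  'o' (pos 14) + 3 = pos 17 = 'r'
Result: sgszr

sgszr


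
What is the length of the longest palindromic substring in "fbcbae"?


Input: "fbcbae"
Checking substrings for palindromes:
  [1:4] "bcb" (len 3) => palindrome
Longest palindromic substring: "bcb" with length 3

3


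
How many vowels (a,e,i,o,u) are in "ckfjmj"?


Input: ckfjmj
Checking each character:
  'c' at position 0: consonant
  'k' at position 1: consonant
  'f' at position 2: consonant
  'j' at position 3: consonant
  'm' at position 4: consonant
  'j' at position 5: consonant
Total vowels: 0

0


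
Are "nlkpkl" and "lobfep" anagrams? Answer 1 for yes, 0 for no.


Strings: "nlkpkl", "lobfep"
Sorted first:  kkllnp
Sorted second: beflop
Differ at position 0: 'k' vs 'b' => not anagrams

0


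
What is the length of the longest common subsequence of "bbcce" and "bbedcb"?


LCS of "bbcce" and "bbedcb"
DP table:
           b    b    e    d    c    b
      0    0    0    0    0    0    0
  b   0    1    1    1    1    1    1
  b   0    1    2    2    2    2    2
  c   0    1    2    2    2    3    3
  c   0    1    2    2    2    3    3
  e   0    1    2    3    3    3    3
LCS length = dp[5][6] = 3

3


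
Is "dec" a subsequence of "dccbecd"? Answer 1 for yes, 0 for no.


Check if "dec" is a subsequence of "dccbecd"
Greedy scan:
  Position 0 ('d'): matches sub[0] = 'd'
  Position 1 ('c'): no match needed
  Position 2 ('c'): no match needed
  Position 3 ('b'): no match needed
  Position 4 ('e'): matches sub[1] = 'e'
  Position 5 ('c'): matches sub[2] = 'c'
  Position 6 ('d'): no match needed
All 3 characters matched => is a subsequence

1


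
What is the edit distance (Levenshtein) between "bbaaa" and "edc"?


Computing edit distance: "bbaaa" -> "edc"
DP table:
           e    d    c
      0    1    2    3
  b   1    1    2    3
  b   2    2    2    3
  a   3    3    3    3
  a   4    4    4    4
  a   5    5    5    5
Edit distance = dp[5][3] = 5

5


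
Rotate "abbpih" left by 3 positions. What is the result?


Input: "abbpih", rotate left by 3
First 3 characters: "abb"
Remaining characters: "pih"
Concatenate remaining + first: "pih" + "abb" = "pihabb"

pihabb


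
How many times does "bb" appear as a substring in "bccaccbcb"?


Searching for "bb" in "bccaccbcb"
Scanning each position:
  Position 0: "bc" => no
  Position 1: "cc" => no
  Position 2: "ca" => no
  Position 3: "ac" => no
  Position 4: "cc" => no
  Position 5: "cb" => no
  Position 6: "bc" => no
  Position 7: "cb" => no
Total occurrences: 0

0


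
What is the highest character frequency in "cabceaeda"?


Input: cabceaeda
Character counts:
  'a': 3
  'b': 1
  'c': 2
  'd': 1
  'e': 2
Maximum frequency: 3

3


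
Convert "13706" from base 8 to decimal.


Input: "13706" in base 8
Positional expansion:
  Digit '1' (value 1) x 8^4 = 4096
  Digit '3' (value 3) x 8^3 = 1536
  Digit '7' (value 7) x 8^2 = 448
  Digit '0' (value 0) x 8^1 = 0
  Digit '6' (value 6) x 8^0 = 6
Sum = 6086

6086


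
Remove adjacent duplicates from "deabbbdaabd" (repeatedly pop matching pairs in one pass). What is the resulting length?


Input: deabbbdaabd
Stack-based adjacent duplicate removal:
  Read 'd': push. Stack: d
  Read 'e': push. Stack: de
  Read 'a': push. Stack: dea
  Read 'b': push. Stack: deab
  Read 'b': matches stack top 'b' => pop. Stack: dea
  Read 'b': push. Stack: deab
  Read 'd': push. Stack: deabd
  Read 'a': push. Stack: deabda
  Read 'a': matches stack top 'a' => pop. Stack: deabd
  Read 'b': push. Stack: deabdb
  Read 'd': push. Stack: deabdbd
Final stack: "deabdbd" (length 7)

7


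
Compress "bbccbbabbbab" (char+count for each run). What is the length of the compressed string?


Input: bbccbbabbbab
Runs:
  'b' x 2 => "b2"
  'c' x 2 => "c2"
  'b' x 2 => "b2"
  'a' x 1 => "a1"
  'b' x 3 => "b3"
  'a' x 1 => "a1"
  'b' x 1 => "b1"
Compressed: "b2c2b2a1b3a1b1"
Compressed length: 14

14


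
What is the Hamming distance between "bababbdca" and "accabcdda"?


Comparing "bababbdca" and "accabcdda" position by position:
  Position 0: 'b' vs 'a' => differ
  Position 1: 'a' vs 'c' => differ
  Position 2: 'b' vs 'c' => differ
  Position 3: 'a' vs 'a' => same
  Position 4: 'b' vs 'b' => same
  Position 5: 'b' vs 'c' => differ
  Position 6: 'd' vs 'd' => same
  Position 7: 'c' vs 'd' => differ
  Position 8: 'a' vs 'a' => same
Total differences (Hamming distance): 5

5


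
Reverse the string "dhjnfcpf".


Input: dhjnfcpf
Reading characters right to left:
  Position 7: 'f'
  Position 6: 'p'
  Position 5: 'c'
  Position 4: 'f'
  Position 3: 'n'
  Position 2: 'j'
  Position 1: 'h'
  Position 0: 'd'
Reversed: fpcfnjhd

fpcfnjhd


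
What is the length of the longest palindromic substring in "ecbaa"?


Input: "ecbaa"
Checking substrings for palindromes:
  [3:5] "aa" (len 2) => palindrome
Longest palindromic substring: "aa" with length 2

2


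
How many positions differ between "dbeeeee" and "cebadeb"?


Comparing "dbeeeee" and "cebadeb" position by position:
  Position 0: 'd' vs 'c' => DIFFER
  Position 1: 'b' vs 'e' => DIFFER
  Position 2: 'e' vs 'b' => DIFFER
  Position 3: 'e' vs 'a' => DIFFER
  Position 4: 'e' vs 'd' => DIFFER
  Position 5: 'e' vs 'e' => same
  Position 6: 'e' vs 'b' => DIFFER
Positions that differ: 6

6


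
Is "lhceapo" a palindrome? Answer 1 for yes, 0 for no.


Input: lhceapo
Reversed: opaechl
  Compare pos 0 ('l') with pos 6 ('o'): MISMATCH
  Compare pos 1 ('h') with pos 5 ('p'): MISMATCH
  Compare pos 2 ('c') with pos 4 ('a'): MISMATCH
Result: not a palindrome

0


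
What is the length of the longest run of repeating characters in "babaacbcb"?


Input: "babaacbcb"
Scanning for longest run:
  Position 1 ('a'): new char, reset run to 1
  Position 2 ('b'): new char, reset run to 1
  Position 3 ('a'): new char, reset run to 1
  Position 4 ('a'): continues run of 'a', length=2
  Position 5 ('c'): new char, reset run to 1
  Position 6 ('b'): new char, reset run to 1
  Position 7 ('c'): new char, reset run to 1
  Position 8 ('b'): new char, reset run to 1
Longest run: 'a' with length 2

2


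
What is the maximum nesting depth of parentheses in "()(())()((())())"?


Input: "()(())()((())())"
Tracking depth:
  Position 0 '(': depth becomes 1
  Position 1 ')': depth becomes 0
  Position 2 '(': depth becomes 1
  Position 3 '(': depth becomes 2
  Position 4 ')': depth becomes 1
  Position 5 ')': depth becomes 0
  Position 6 '(': depth becomes 1
  Position 7 ')': depth becomes 0
  Position 8 '(': depth becomes 1
  Position 9 '(': depth becomes 2
  Position 10 '(': depth becomes 3
  Position 11 ')': depth becomes 2
  Position 12 ')': depth becomes 1
  Position 13 '(': depth becomes 2
  Position 14 ')': depth becomes 1
  Position 15 ')': depth becomes 0
Maximum depth reached: 3

3


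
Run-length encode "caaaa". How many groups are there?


Input: caaaa
Scanning for consecutive runs:
  Group 1: 'c' x 1 (positions 0-0)
  Group 2: 'a' x 4 (positions 1-4)
Total groups: 2

2


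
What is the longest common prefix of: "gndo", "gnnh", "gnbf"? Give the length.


Words: gndo, gnnh, gnbf
  Position 0: all 'g' => match
  Position 1: all 'n' => match
  Position 2: ('d', 'n', 'b') => mismatch, stop
LCP = "gn" (length 2)

2


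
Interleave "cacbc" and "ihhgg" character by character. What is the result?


Interleaving "cacbc" and "ihhgg":
  Position 0: 'c' from first, 'i' from second => "ci"
  Position 1: 'a' from first, 'h' from second => "ah"
  Position 2: 'c' from first, 'h' from second => "ch"
  Position 3: 'b' from first, 'g' from second => "bg"
  Position 4: 'c' from first, 'g' from second => "cg"
Result: ciahchbgcg

ciahchbgcg


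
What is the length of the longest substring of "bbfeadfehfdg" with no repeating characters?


Input: "bbfeadfehfdg"
Sliding window (track last position of each char):
  Position 0 ('b'): window [0,0] length 1 -- new best
  Position 1 ('b'): repeat (last at 0), move window start to 1
  Position 1 ('b'): window [1,1] length 1
  Position 2 ('f'): window [1,2] length 2 -- new best
  Position 3 ('e'): window [1,3] length 3 -- new best
  Position 4 ('a'): window [1,4] length 4 -- new best
  Position 5 ('d'): window [1,5] length 5 -- new best
  Position 6 ('f'): repeat (last at 2), move window start to 3
  Position 6 ('f'): window [3,6] length 4
  Position 7 ('e'): repeat (last at 3), move window start to 4
  Position 7 ('e'): window [4,7] length 4
  Position 8 ('h'): window [4,8] length 5
  Position 9 ('f'): repeat (last at 6), move window start to 7
  Position 9 ('f'): window [7,9] length 3
  Position 10 ('d'): window [7,10] length 4
  Position 11 ('g'): window [7,11] length 5
Longest substring with no repeats: "bfead" with length 5

5


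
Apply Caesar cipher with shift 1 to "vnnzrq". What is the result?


Caesar cipher: shift "vnnzrq" by 1
  'v' (pos 21) + 1 = pos 22 = 'w'
  'n' (pos 13) + 1 = pos 14 = 'o'
  'n' (pos 13) + 1 = pos 14 = 'o'
  'z' (pos 25) + 1 = pos 0 = 'a'
  'r' (pos 17) + 1 = pos 18 = 's'
  'q' (pos 16) + 1 = pos 17 = 'r'
Result: wooasr

wooasr


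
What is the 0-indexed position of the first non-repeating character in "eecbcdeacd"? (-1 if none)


Input: eecbcdeacd
Character frequencies:
  'a': 1
  'b': 1
  'c': 3
  'd': 2
  'e': 3
Scanning left to right for freq == 1:
  Position 0 ('e'): freq=3, skip
  Position 1 ('e'): freq=3, skip
  Position 2 ('c'): freq=3, skip
  Position 3 ('b'): unique! => answer = 3

3


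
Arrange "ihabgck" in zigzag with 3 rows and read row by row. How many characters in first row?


Zigzag "ihabgck" into 3 rows:
Placing characters:
  'i' => row 0
  'h' => row 1
  'a' => row 2
  'b' => row 1
  'g' => row 0
  'c' => row 1
  'k' => row 2
Rows:
  Row 0: "ig"
  Row 1: "hbc"
  Row 2: "ak"
First row length: 2

2


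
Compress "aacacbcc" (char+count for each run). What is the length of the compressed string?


Input: aacacbcc
Runs:
  'a' x 2 => "a2"
  'c' x 1 => "c1"
  'a' x 1 => "a1"
  'c' x 1 => "c1"
  'b' x 1 => "b1"
  'c' x 2 => "c2"
Compressed: "a2c1a1c1b1c2"
Compressed length: 12

12


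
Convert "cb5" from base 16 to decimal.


Input: "cb5" in base 16
Positional expansion:
  Digit 'c' (value 12) x 16^2 = 3072
  Digit 'b' (value 11) x 16^1 = 176
  Digit '5' (value 5) x 16^0 = 5
Sum = 3253

3253


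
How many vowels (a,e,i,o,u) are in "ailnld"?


Input: ailnld
Checking each character:
  'a' at position 0: vowel (running total: 1)
  'i' at position 1: vowel (running total: 2)
  'l' at position 2: consonant
  'n' at position 3: consonant
  'l' at position 4: consonant
  'd' at position 5: consonant
Total vowels: 2

2


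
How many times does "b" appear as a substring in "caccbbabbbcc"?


Searching for "b" in "caccbbabbbcc"
Scanning each position:
  Position 0: "c" => no
  Position 1: "a" => no
  Position 2: "c" => no
  Position 3: "c" => no
  Position 4: "b" => MATCH
  Position 5: "b" => MATCH
  Position 6: "a" => no
  Position 7: "b" => MATCH
  Position 8: "b" => MATCH
  Position 9: "b" => MATCH
  Position 10: "c" => no
  Position 11: "c" => no
Total occurrences: 5

5


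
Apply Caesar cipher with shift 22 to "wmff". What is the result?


Caesar cipher: shift "wmff" by 22
  'w' (pos 22) + 22 = pos 18 = 's'
  'm' (pos 12) + 22 = pos 8 = 'i'
  'f' (pos 5) + 22 = pos 1 = 'b'
  'f' (pos 5) + 22 = pos 1 = 'b'
Result: sibb

sibb


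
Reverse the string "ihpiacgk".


Input: ihpiacgk
Reading characters right to left:
  Position 7: 'k'
  Position 6: 'g'
  Position 5: 'c'
  Position 4: 'a'
  Position 3: 'i'
  Position 2: 'p'
  Position 1: 'h'
  Position 0: 'i'
Reversed: kgcaiphi

kgcaiphi


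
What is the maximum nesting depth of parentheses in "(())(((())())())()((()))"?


Input: "(())(((())())())()((()))"
Tracking depth:
  Position 0 '(': depth becomes 1
  Position 1 '(': depth becomes 2
  Position 2 ')': depth becomes 1
  Position 3 ')': depth becomes 0
  Position 4 '(': depth becomes 1
  Position 5 '(': depth becomes 2
  Position 6 '(': depth becomes 3
  Position 7 '(': depth becomes 4
  Position 8 ')': depth becomes 3
  Position 9 ')': depth becomes 2
  Position 10 '(': depth becomes 3
  Position 11 ')': depth becomes 2
  Position 12 ')': depth becomes 1
  Position 13 '(': depth becomes 2
  Position 14 ')': depth becomes 1
  Position 15 ')': depth becomes 0
  Position 16 '(': depth becomes 1
  Position 17 ')': depth becomes 0
  Position 18 '(': depth becomes 1
  Position 19 '(': depth becomes 2
  Position 20 '(': depth becomes 3
  Position 21 ')': depth becomes 2
  Position 22 ')': depth becomes 1
  Position 23 ')': depth becomes 0
Maximum depth reached: 4

4


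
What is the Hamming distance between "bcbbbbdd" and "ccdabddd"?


Comparing "bcbbbbdd" and "ccdabddd" position by position:
  Position 0: 'b' vs 'c' => differ
  Position 1: 'c' vs 'c' => same
  Position 2: 'b' vs 'd' => differ
  Position 3: 'b' vs 'a' => differ
  Position 4: 'b' vs 'b' => same
  Position 5: 'b' vs 'd' => differ
  Position 6: 'd' vs 'd' => same
  Position 7: 'd' vs 'd' => same
Total differences (Hamming distance): 4

4


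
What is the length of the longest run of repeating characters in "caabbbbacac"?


Input: "caabbbbacac"
Scanning for longest run:
  Position 1 ('a'): new char, reset run to 1
  Position 2 ('a'): continues run of 'a', length=2
  Position 3 ('b'): new char, reset run to 1
  Position 4 ('b'): continues run of 'b', length=2
  Position 5 ('b'): continues run of 'b', length=3
  Position 6 ('b'): continues run of 'b', length=4
  Position 7 ('a'): new char, reset run to 1
  Position 8 ('c'): new char, reset run to 1
  Position 9 ('a'): new char, reset run to 1
  Position 10 ('c'): new char, reset run to 1
Longest run: 'b' with length 4

4


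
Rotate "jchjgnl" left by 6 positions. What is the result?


Input: "jchjgnl", rotate left by 6
First 6 characters: "jchjgn"
Remaining characters: "l"
Concatenate remaining + first: "l" + "jchjgn" = "ljchjgn"

ljchjgn


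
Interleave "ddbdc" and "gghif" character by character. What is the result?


Interleaving "ddbdc" and "gghif":
  Position 0: 'd' from first, 'g' from second => "dg"
  Position 1: 'd' from first, 'g' from second => "dg"
  Position 2: 'b' from first, 'h' from second => "bh"
  Position 3: 'd' from first, 'i' from second => "di"
  Position 4: 'c' from first, 'f' from second => "cf"
Result: dgdgbhdicf

dgdgbhdicf


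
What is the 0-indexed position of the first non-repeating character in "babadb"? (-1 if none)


Input: babadb
Character frequencies:
  'a': 2
  'b': 3
  'd': 1
Scanning left to right for freq == 1:
  Position 0 ('b'): freq=3, skip
  Position 1 ('a'): freq=2, skip
  Position 2 ('b'): freq=3, skip
  Position 3 ('a'): freq=2, skip
  Position 4 ('d'): unique! => answer = 4

4


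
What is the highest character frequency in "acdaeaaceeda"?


Input: acdaeaaceeda
Character counts:
  'a': 5
  'c': 2
  'd': 2
  'e': 3
Maximum frequency: 5

5


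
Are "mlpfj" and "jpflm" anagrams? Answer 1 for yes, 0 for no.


Strings: "mlpfj", "jpflm"
Sorted first:  fjlmp
Sorted second: fjlmp
Sorted forms match => anagrams

1


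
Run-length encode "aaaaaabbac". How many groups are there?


Input: aaaaaabbac
Scanning for consecutive runs:
  Group 1: 'a' x 6 (positions 0-5)
  Group 2: 'b' x 2 (positions 6-7)
  Group 3: 'a' x 1 (positions 8-8)
  Group 4: 'c' x 1 (positions 9-9)
Total groups: 4

4


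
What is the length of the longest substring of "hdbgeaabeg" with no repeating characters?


Input: "hdbgeaabeg"
Sliding window (track last position of each char):
  Position 0 ('h'): window [0,0] length 1 -- new best
  Position 1 ('d'): window [0,1] length 2 -- new best
  Position 2 ('b'): window [0,2] length 3 -- new best
  Position 3 ('g'): window [0,3] length 4 -- new best
  Position 4 ('e'): window [0,4] length 5 -- new best
  Position 5 ('a'): window [0,5] length 6 -- new best
  Position 6 ('a'): repeat (last at 5), move window start to 6
  Position 6 ('a'): window [6,6] length 1
  Position 7 ('b'): window [6,7] length 2
  Position 8 ('e'): window [6,8] length 3
  Position 9 ('g'): window [6,9] length 4
Longest substring with no repeats: "hdbgea" with length 6

6


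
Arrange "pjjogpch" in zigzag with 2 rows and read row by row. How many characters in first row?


Zigzag "pjjogpch" into 2 rows:
Placing characters:
  'p' => row 0
  'j' => row 1
  'j' => row 0
  'o' => row 1
  'g' => row 0
  'p' => row 1
  'c' => row 0
  'h' => row 1
Rows:
  Row 0: "pjgc"
  Row 1: "joph"
First row length: 4

4


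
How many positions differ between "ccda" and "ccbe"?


Comparing "ccda" and "ccbe" position by position:
  Position 0: 'c' vs 'c' => same
  Position 1: 'c' vs 'c' => same
  Position 2: 'd' vs 'b' => DIFFER
  Position 3: 'a' vs 'e' => DIFFER
Positions that differ: 2

2


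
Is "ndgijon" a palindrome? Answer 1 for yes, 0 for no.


Input: ndgijon
Reversed: nojigdn
  Compare pos 0 ('n') with pos 6 ('n'): match
  Compare pos 1 ('d') with pos 5 ('o'): MISMATCH
  Compare pos 2 ('g') with pos 4 ('j'): MISMATCH
Result: not a palindrome

0


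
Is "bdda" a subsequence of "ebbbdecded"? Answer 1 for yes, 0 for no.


Check if "bdda" is a subsequence of "ebbbdecded"
Greedy scan:
  Position 0 ('e'): no match needed
  Position 1 ('b'): matches sub[0] = 'b'
  Position 2 ('b'): no match needed
  Position 3 ('b'): no match needed
  Position 4 ('d'): matches sub[1] = 'd'
  Position 5 ('e'): no match needed
  Position 6 ('c'): no match needed
  Position 7 ('d'): matches sub[2] = 'd'
  Position 8 ('e'): no match needed
  Position 9 ('d'): no match needed
Only matched 3/4 characters => not a subsequence

0


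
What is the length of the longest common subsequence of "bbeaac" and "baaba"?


LCS of "bbeaac" and "baaba"
DP table:
           b    a    a    b    a
      0    0    0    0    0    0
  b   0    1    1    1    1    1
  b   0    1    1    1    2    2
  e   0    1    1    1    2    2
  a   0    1    2    2    2    3
  a   0    1    2    3    3    3
  c   0    1    2    3    3    3
LCS length = dp[6][5] = 3

3


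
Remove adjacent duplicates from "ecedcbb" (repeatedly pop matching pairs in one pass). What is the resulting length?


Input: ecedcbb
Stack-based adjacent duplicate removal:
  Read 'e': push. Stack: e
  Read 'c': push. Stack: ec
  Read 'e': push. Stack: ece
  Read 'd': push. Stack: eced
  Read 'c': push. Stack: ecedc
  Read 'b': push. Stack: ecedcb
  Read 'b': matches stack top 'b' => pop. Stack: ecedc
Final stack: "ecedc" (length 5)

5


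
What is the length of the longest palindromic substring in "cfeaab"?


Input: "cfeaab"
Checking substrings for palindromes:
  [3:5] "aa" (len 2) => palindrome
Longest palindromic substring: "aa" with length 2

2


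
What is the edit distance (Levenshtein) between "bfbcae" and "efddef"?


Computing edit distance: "bfbcae" -> "efddef"
DP table:
           e    f    d    d    e    f
      0    1    2    3    4    5    6
  b   1    1    2    3    4    5    6
  f   2    2    1    2    3    4    5
  b   3    3    2    2    3    4    5
  c   4    4    3    3    3    4    5
  a   5    5    4    4    4    4    5
  e   6    5    5    5    5    4    5
Edit distance = dp[6][6] = 5

5


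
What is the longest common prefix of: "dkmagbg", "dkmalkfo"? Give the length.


Words: dkmagbg, dkmalkfo
  Position 0: all 'd' => match
  Position 1: all 'k' => match
  Position 2: all 'm' => match
  Position 3: all 'a' => match
  Position 4: ('g', 'l') => mismatch, stop
LCP = "dkma" (length 4)

4


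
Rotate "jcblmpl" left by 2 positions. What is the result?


Input: "jcblmpl", rotate left by 2
First 2 characters: "jc"
Remaining characters: "blmpl"
Concatenate remaining + first: "blmpl" + "jc" = "blmpljc"

blmpljc


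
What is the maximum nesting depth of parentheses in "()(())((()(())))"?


Input: "()(())((()(())))"
Tracking depth:
  Position 0 '(': depth becomes 1
  Position 1 ')': depth becomes 0
  Position 2 '(': depth becomes 1
  Position 3 '(': depth becomes 2
  Position 4 ')': depth becomes 1
  Position 5 ')': depth becomes 0
  Position 6 '(': depth becomes 1
  Position 7 '(': depth becomes 2
  Position 8 '(': depth becomes 3
  Position 9 ')': depth becomes 2
  Position 10 '(': depth becomes 3
  Position 11 '(': depth becomes 4
  Position 12 ')': depth becomes 3
  Position 13 ')': depth becomes 2
  Position 14 ')': depth becomes 1
  Position 15 ')': depth becomes 0
Maximum depth reached: 4

4


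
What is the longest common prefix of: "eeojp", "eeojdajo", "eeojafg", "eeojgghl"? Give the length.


Words: eeojp, eeojdajo, eeojafg, eeojgghl
  Position 0: all 'e' => match
  Position 1: all 'e' => match
  Position 2: all 'o' => match
  Position 3: all 'j' => match
  Position 4: ('p', 'd', 'a', 'g') => mismatch, stop
LCP = "eeoj" (length 4)

4


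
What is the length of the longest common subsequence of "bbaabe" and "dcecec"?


LCS of "bbaabe" and "dcecec"
DP table:
           d    c    e    c    e    c
      0    0    0    0    0    0    0
  b   0    0    0    0    0    0    0
  b   0    0    0    0    0    0    0
  a   0    0    0    0    0    0    0
  a   0    0    0    0    0    0    0
  b   0    0    0    0    0    0    0
  e   0    0    0    1    1    1    1
LCS length = dp[6][6] = 1

1


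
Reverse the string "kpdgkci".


Input: kpdgkci
Reading characters right to left:
  Position 6: 'i'
  Position 5: 'c'
  Position 4: 'k'
  Position 3: 'g'
  Position 2: 'd'
  Position 1: 'p'
  Position 0: 'k'
Reversed: ickgdpk

ickgdpk


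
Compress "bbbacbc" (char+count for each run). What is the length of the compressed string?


Input: bbbacbc
Runs:
  'b' x 3 => "b3"
  'a' x 1 => "a1"
  'c' x 1 => "c1"
  'b' x 1 => "b1"
  'c' x 1 => "c1"
Compressed: "b3a1c1b1c1"
Compressed length: 10

10


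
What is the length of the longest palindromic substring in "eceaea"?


Input: "eceaea"
Checking substrings for palindromes:
  [0:3] "ece" (len 3) => palindrome
  [2:5] "eae" (len 3) => palindrome
  [3:6] "aea" (len 3) => palindrome
Longest palindromic substring: "ece" with length 3

3


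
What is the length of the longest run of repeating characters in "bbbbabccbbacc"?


Input: "bbbbabccbbacc"
Scanning for longest run:
  Position 1 ('b'): continues run of 'b', length=2
  Position 2 ('b'): continues run of 'b', length=3
  Position 3 ('b'): continues run of 'b', length=4
  Position 4 ('a'): new char, reset run to 1
  Position 5 ('b'): new char, reset run to 1
  Position 6 ('c'): new char, reset run to 1
  Position 7 ('c'): continues run of 'c', length=2
  Position 8 ('b'): new char, reset run to 1
  Position 9 ('b'): continues run of 'b', length=2
  Position 10 ('a'): new char, reset run to 1
  Position 11 ('c'): new char, reset run to 1
  Position 12 ('c'): continues run of 'c', length=2
Longest run: 'b' with length 4

4


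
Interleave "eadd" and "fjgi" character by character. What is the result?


Interleaving "eadd" and "fjgi":
  Position 0: 'e' from first, 'f' from second => "ef"
  Position 1: 'a' from first, 'j' from second => "aj"
  Position 2: 'd' from first, 'g' from second => "dg"
  Position 3: 'd' from first, 'i' from second => "di"
Result: efajdgdi

efajdgdi


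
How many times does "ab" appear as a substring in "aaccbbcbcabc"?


Searching for "ab" in "aaccbbcbcabc"
Scanning each position:
  Position 0: "aa" => no
  Position 1: "ac" => no
  Position 2: "cc" => no
  Position 3: "cb" => no
  Position 4: "bb" => no
  Position 5: "bc" => no
  Position 6: "cb" => no
  Position 7: "bc" => no
  Position 8: "ca" => no
  Position 9: "ab" => MATCH
  Position 10: "bc" => no
Total occurrences: 1

1


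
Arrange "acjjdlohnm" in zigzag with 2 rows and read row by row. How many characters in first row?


Zigzag "acjjdlohnm" into 2 rows:
Placing characters:
  'a' => row 0
  'c' => row 1
  'j' => row 0
  'j' => row 1
  'd' => row 0
  'l' => row 1
  'o' => row 0
  'h' => row 1
  'n' => row 0
  'm' => row 1
Rows:
  Row 0: "ajdon"
  Row 1: "cjlhm"
First row length: 5

5


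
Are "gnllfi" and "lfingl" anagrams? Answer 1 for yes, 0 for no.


Strings: "gnllfi", "lfingl"
Sorted first:  fgilln
Sorted second: fgilln
Sorted forms match => anagrams

1


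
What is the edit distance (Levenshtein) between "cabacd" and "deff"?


Computing edit distance: "cabacd" -> "deff"
DP table:
           d    e    f    f
      0    1    2    3    4
  c   1    1    2    3    4
  a   2    2    2    3    4
  b   3    3    3    3    4
  a   4    4    4    4    4
  c   5    5    5    5    5
  d   6    5    6    6    6
Edit distance = dp[6][4] = 6

6


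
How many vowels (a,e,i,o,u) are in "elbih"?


Input: elbih
Checking each character:
  'e' at position 0: vowel (running total: 1)
  'l' at position 1: consonant
  'b' at position 2: consonant
  'i' at position 3: vowel (running total: 2)
  'h' at position 4: consonant
Total vowels: 2

2


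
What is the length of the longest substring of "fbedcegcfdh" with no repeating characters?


Input: "fbedcegcfdh"
Sliding window (track last position of each char):
  Position 0 ('f'): window [0,0] length 1 -- new best
  Position 1 ('b'): window [0,1] length 2 -- new best
  Position 2 ('e'): window [0,2] length 3 -- new best
  Position 3 ('d'): window [0,3] length 4 -- new best
  Position 4 ('c'): window [0,4] length 5 -- new best
  Position 5 ('e'): repeat (last at 2), move window start to 3
  Position 5 ('e'): window [3,5] length 3
  Position 6 ('g'): window [3,6] length 4
  Position 7 ('c'): repeat (last at 4), move window start to 5
  Position 7 ('c'): window [5,7] length 3
  Position 8 ('f'): window [5,8] length 4
  Position 9 ('d'): window [5,9] length 5
  Position 10 ('h'): window [5,10] length 6 -- new best
Longest substring with no repeats: "egcfdh" with length 6

6


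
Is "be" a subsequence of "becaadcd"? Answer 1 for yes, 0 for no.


Check if "be" is a subsequence of "becaadcd"
Greedy scan:
  Position 0 ('b'): matches sub[0] = 'b'
  Position 1 ('e'): matches sub[1] = 'e'
  Position 2 ('c'): no match needed
  Position 3 ('a'): no match needed
  Position 4 ('a'): no match needed
  Position 5 ('d'): no match needed
  Position 6 ('c'): no match needed
  Position 7 ('d'): no match needed
All 2 characters matched => is a subsequence

1


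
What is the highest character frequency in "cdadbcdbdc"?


Input: cdadbcdbdc
Character counts:
  'a': 1
  'b': 2
  'c': 3
  'd': 4
Maximum frequency: 4

4


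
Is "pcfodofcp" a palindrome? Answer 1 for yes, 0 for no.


Input: pcfodofcp
Reversed: pcfodofcp
  Compare pos 0 ('p') with pos 8 ('p'): match
  Compare pos 1 ('c') with pos 7 ('c'): match
  Compare pos 2 ('f') with pos 6 ('f'): match
  Compare pos 3 ('o') with pos 5 ('o'): match
Result: palindrome

1


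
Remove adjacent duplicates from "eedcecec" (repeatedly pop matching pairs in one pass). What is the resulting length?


Input: eedcecec
Stack-based adjacent duplicate removal:
  Read 'e': push. Stack: e
  Read 'e': matches stack top 'e' => pop. Stack: (empty)
  Read 'd': push. Stack: d
  Read 'c': push. Stack: dc
  Read 'e': push. Stack: dce
  Read 'c': push. Stack: dcec
  Read 'e': push. Stack: dcece
  Read 'c': push. Stack: dcecec
Final stack: "dcecec" (length 6)

6


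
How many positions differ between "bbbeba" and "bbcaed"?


Comparing "bbbeba" and "bbcaed" position by position:
  Position 0: 'b' vs 'b' => same
  Position 1: 'b' vs 'b' => same
  Position 2: 'b' vs 'c' => DIFFER
  Position 3: 'e' vs 'a' => DIFFER
  Position 4: 'b' vs 'e' => DIFFER
  Position 5: 'a' vs 'd' => DIFFER
Positions that differ: 4

4


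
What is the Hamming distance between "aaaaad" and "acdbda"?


Comparing "aaaaad" and "acdbda" position by position:
  Position 0: 'a' vs 'a' => same
  Position 1: 'a' vs 'c' => differ
  Position 2: 'a' vs 'd' => differ
  Position 3: 'a' vs 'b' => differ
  Position 4: 'a' vs 'd' => differ
  Position 5: 'd' vs 'a' => differ
Total differences (Hamming distance): 5

5


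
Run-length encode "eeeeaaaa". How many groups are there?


Input: eeeeaaaa
Scanning for consecutive runs:
  Group 1: 'e' x 4 (positions 0-3)
  Group 2: 'a' x 4 (positions 4-7)
Total groups: 2

2


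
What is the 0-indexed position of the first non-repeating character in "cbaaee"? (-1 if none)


Input: cbaaee
Character frequencies:
  'a': 2
  'b': 1
  'c': 1
  'e': 2
Scanning left to right for freq == 1:
  Position 0 ('c'): unique! => answer = 0

0


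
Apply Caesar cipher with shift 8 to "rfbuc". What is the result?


Caesar cipher: shift "rfbuc" by 8
  'r' (pos 17) + 8 = pos 25 = 'z'
  'f' (pos 5) + 8 = pos 13 = 'n'
  'b' (pos 1) + 8 = pos 9 = 'j'
  'u' (pos 20) + 8 = pos 2 = 'c'
  'c' (pos 2) + 8 = pos 10 = 'k'
Result: znjck

znjck


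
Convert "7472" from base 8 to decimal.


Input: "7472" in base 8
Positional expansion:
  Digit '7' (value 7) x 8^3 = 3584
  Digit '4' (value 4) x 8^2 = 256
  Digit '7' (value 7) x 8^1 = 56
  Digit '2' (value 2) x 8^0 = 2
Sum = 3898

3898


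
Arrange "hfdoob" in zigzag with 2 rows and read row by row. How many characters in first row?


Zigzag "hfdoob" into 2 rows:
Placing characters:
  'h' => row 0
  'f' => row 1
  'd' => row 0
  'o' => row 1
  'o' => row 0
  'b' => row 1
Rows:
  Row 0: "hdo"
  Row 1: "fob"
First row length: 3

3


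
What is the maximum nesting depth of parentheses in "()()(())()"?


Input: "()()(())()"
Tracking depth:
  Position 0 '(': depth becomes 1
  Position 1 ')': depth becomes 0
  Position 2 '(': depth becomes 1
  Position 3 ')': depth becomes 0
  Position 4 '(': depth becomes 1
  Position 5 '(': depth becomes 2
  Position 6 ')': depth becomes 1
  Position 7 ')': depth becomes 0
  Position 8 '(': depth becomes 1
  Position 9 ')': depth becomes 0
Maximum depth reached: 2

2


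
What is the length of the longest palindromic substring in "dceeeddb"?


Input: "dceeeddb"
Checking substrings for palindromes:
  [2:5] "eee" (len 3) => palindrome
  [2:4] "ee" (len 2) => palindrome
  [3:5] "ee" (len 2) => palindrome
  [5:7] "dd" (len 2) => palindrome
Longest palindromic substring: "eee" with length 3

3


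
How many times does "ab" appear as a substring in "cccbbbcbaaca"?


Searching for "ab" in "cccbbbcbaaca"
Scanning each position:
  Position 0: "cc" => no
  Position 1: "cc" => no
  Position 2: "cb" => no
  Position 3: "bb" => no
  Position 4: "bb" => no
  Position 5: "bc" => no
  Position 6: "cb" => no
  Position 7: "ba" => no
  Position 8: "aa" => no
  Position 9: "ac" => no
  Position 10: "ca" => no
Total occurrences: 0

0


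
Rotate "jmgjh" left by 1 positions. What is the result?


Input: "jmgjh", rotate left by 1
First 1 characters: "j"
Remaining characters: "mgjh"
Concatenate remaining + first: "mgjh" + "j" = "mgjhj"

mgjhj


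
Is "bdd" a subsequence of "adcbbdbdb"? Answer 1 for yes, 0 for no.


Check if "bdd" is a subsequence of "adcbbdbdb"
Greedy scan:
  Position 0 ('a'): no match needed
  Position 1 ('d'): no match needed
  Position 2 ('c'): no match needed
  Position 3 ('b'): matches sub[0] = 'b'
  Position 4 ('b'): no match needed
  Position 5 ('d'): matches sub[1] = 'd'
  Position 6 ('b'): no match needed
  Position 7 ('d'): matches sub[2] = 'd'
  Position 8 ('b'): no match needed
All 3 characters matched => is a subsequence

1


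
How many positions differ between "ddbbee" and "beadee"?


Comparing "ddbbee" and "beadee" position by position:
  Position 0: 'd' vs 'b' => DIFFER
  Position 1: 'd' vs 'e' => DIFFER
  Position 2: 'b' vs 'a' => DIFFER
  Position 3: 'b' vs 'd' => DIFFER
  Position 4: 'e' vs 'e' => same
  Position 5: 'e' vs 'e' => same
Positions that differ: 4

4


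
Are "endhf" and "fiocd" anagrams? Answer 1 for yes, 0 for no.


Strings: "endhf", "fiocd"
Sorted first:  defhn
Sorted second: cdfio
Differ at position 0: 'd' vs 'c' => not anagrams

0


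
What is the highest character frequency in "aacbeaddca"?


Input: aacbeaddca
Character counts:
  'a': 4
  'b': 1
  'c': 2
  'd': 2
  'e': 1
Maximum frequency: 4

4


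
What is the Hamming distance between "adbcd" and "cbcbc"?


Comparing "adbcd" and "cbcbc" position by position:
  Position 0: 'a' vs 'c' => differ
  Position 1: 'd' vs 'b' => differ
  Position 2: 'b' vs 'c' => differ
  Position 3: 'c' vs 'b' => differ
  Position 4: 'd' vs 'c' => differ
Total differences (Hamming distance): 5

5


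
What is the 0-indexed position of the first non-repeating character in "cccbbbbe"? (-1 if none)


Input: cccbbbbe
Character frequencies:
  'b': 4
  'c': 3
  'e': 1
Scanning left to right for freq == 1:
  Position 0 ('c'): freq=3, skip
  Position 1 ('c'): freq=3, skip
  Position 2 ('c'): freq=3, skip
  Position 3 ('b'): freq=4, skip
  Position 4 ('b'): freq=4, skip
  Position 5 ('b'): freq=4, skip
  Position 6 ('b'): freq=4, skip
  Position 7 ('e'): unique! => answer = 7

7


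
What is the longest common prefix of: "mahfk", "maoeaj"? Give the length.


Words: mahfk, maoeaj
  Position 0: all 'm' => match
  Position 1: all 'a' => match
  Position 2: ('h', 'o') => mismatch, stop
LCP = "ma" (length 2)

2


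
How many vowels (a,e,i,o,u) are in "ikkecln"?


Input: ikkecln
Checking each character:
  'i' at position 0: vowel (running total: 1)
  'k' at position 1: consonant
  'k' at position 2: consonant
  'e' at position 3: vowel (running total: 2)
  'c' at position 4: consonant
  'l' at position 5: consonant
  'n' at position 6: consonant
Total vowels: 2

2


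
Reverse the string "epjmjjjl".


Input: epjmjjjl
Reading characters right to left:
  Position 7: 'l'
  Position 6: 'j'
  Position 5: 'j'
  Position 4: 'j'
  Position 3: 'm'
  Position 2: 'j'
  Position 1: 'p'
  Position 0: 'e'
Reversed: ljjjmjpe

ljjjmjpe


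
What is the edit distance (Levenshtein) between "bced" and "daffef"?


Computing edit distance: "bced" -> "daffef"
DP table:
           d    a    f    f    e    f
      0    1    2    3    4    5    6
  b   1    1    2    3    4    5    6
  c   2    2    2    3    4    5    6
  e   3    3    3    3    4    4    5
  d   4    3    4    4    4    5    5
Edit distance = dp[4][6] = 5

5


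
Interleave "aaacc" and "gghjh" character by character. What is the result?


Interleaving "aaacc" and "gghjh":
  Position 0: 'a' from first, 'g' from second => "ag"
  Position 1: 'a' from first, 'g' from second => "ag"
  Position 2: 'a' from first, 'h' from second => "ah"
  Position 3: 'c' from first, 'j' from second => "cj"
  Position 4: 'c' from first, 'h' from second => "ch"
Result: agagahcjch

agagahcjch


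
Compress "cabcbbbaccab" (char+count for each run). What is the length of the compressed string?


Input: cabcbbbaccab
Runs:
  'c' x 1 => "c1"
  'a' x 1 => "a1"
  'b' x 1 => "b1"
  'c' x 1 => "c1"
  'b' x 3 => "b3"
  'a' x 1 => "a1"
  'c' x 2 => "c2"
  'a' x 1 => "a1"
  'b' x 1 => "b1"
Compressed: "c1a1b1c1b3a1c2a1b1"
Compressed length: 18

18


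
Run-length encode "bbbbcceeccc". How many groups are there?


Input: bbbbcceeccc
Scanning for consecutive runs:
  Group 1: 'b' x 4 (positions 0-3)
  Group 2: 'c' x 2 (positions 4-5)
  Group 3: 'e' x 2 (positions 6-7)
  Group 4: 'c' x 3 (positions 8-10)
Total groups: 4

4


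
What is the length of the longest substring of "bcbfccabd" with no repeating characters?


Input: "bcbfccabd"
Sliding window (track last position of each char):
  Position 0 ('b'): window [0,0] length 1 -- new best
  Position 1 ('c'): window [0,1] length 2 -- new best
  Position 2 ('b'): repeat (last at 0), move window start to 1
  Position 2 ('b'): window [1,2] length 2
  Position 3 ('f'): window [1,3] length 3 -- new best
  Position 4 ('c'): repeat (last at 1), move window start to 2
  Position 4 ('c'): window [2,4] length 3
  Position 5 ('c'): repeat (last at 4), move window start to 5
  Position 5 ('c'): window [5,5] length 1
  Position 6 ('a'): window [5,6] length 2
  Position 7 ('b'): window [5,7] length 3
  Position 8 ('d'): window [5,8] length 4 -- new best
Longest substring with no repeats: "cabd" with length 4

4


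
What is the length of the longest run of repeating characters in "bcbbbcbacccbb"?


Input: "bcbbbcbacccbb"
Scanning for longest run:
  Position 1 ('c'): new char, reset run to 1
  Position 2 ('b'): new char, reset run to 1
  Position 3 ('b'): continues run of 'b', length=2
  Position 4 ('b'): continues run of 'b', length=3
  Position 5 ('c'): new char, reset run to 1
  Position 6 ('b'): new char, reset run to 1
  Position 7 ('a'): new char, reset run to 1
  Position 8 ('c'): new char, reset run to 1
  Position 9 ('c'): continues run of 'c', length=2
  Position 10 ('c'): continues run of 'c', length=3
  Position 11 ('b'): new char, reset run to 1
  Position 12 ('b'): continues run of 'b', length=2
Longest run: 'b' with length 3

3


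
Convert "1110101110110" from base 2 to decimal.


Input: "1110101110110" in base 2
Positional expansion:
  Digit '1' (value 1) x 2^12 = 4096
  Digit '1' (value 1) x 2^11 = 2048
  Digit '1' (value 1) x 2^10 = 1024
  Digit '0' (value 0) x 2^9 = 0
  Digit '1' (value 1) x 2^8 = 256
  Digit '0' (value 0) x 2^7 = 0
  Digit '1' (value 1) x 2^6 = 64
  Digit '1' (value 1) x 2^5 = 32
  Digit '1' (value 1) x 2^4 = 16
  Digit '0' (value 0) x 2^3 = 0
  Digit '1' (value 1) x 2^2 = 4
  Digit '1' (value 1) x 2^1 = 2
  Digit '0' (value 0) x 2^0 = 0
Sum = 7542

7542


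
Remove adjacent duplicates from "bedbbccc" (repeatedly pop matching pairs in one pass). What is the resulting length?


Input: bedbbccc
Stack-based adjacent duplicate removal:
  Read 'b': push. Stack: b
  Read 'e': push. Stack: be
  Read 'd': push. Stack: bed
  Read 'b': push. Stack: bedb
  Read 'b': matches stack top 'b' => pop. Stack: bed
  Read 'c': push. Stack: bedc
  Read 'c': matches stack top 'c' => pop. Stack: bed
  Read 'c': push. Stack: bedc
Final stack: "bedc" (length 4)

4


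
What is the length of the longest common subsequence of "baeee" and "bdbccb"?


LCS of "baeee" and "bdbccb"
DP table:
           b    d    b    c    c    b
      0    0    0    0    0    0    0
  b   0    1    1    1    1    1    1
  a   0    1    1    1    1    1    1
  e   0    1    1    1    1    1    1
  e   0    1    1    1    1    1    1
  e   0    1    1    1    1    1    1
LCS length = dp[5][6] = 1

1


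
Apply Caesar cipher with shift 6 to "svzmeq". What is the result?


Caesar cipher: shift "svzmeq" by 6
  's' (pos 18) + 6 = pos 24 = 'y'
  'v' (pos 21) + 6 = pos 1 = 'b'
  'z' (pos 25) + 6 = pos 5 = 'f'
  'm' (pos 12) + 6 = pos 18 = 's'
  'e' (pos 4) + 6 = pos 10 = 'k'
  'q' (pos 16) + 6 = pos 22 = 'w'
Result: ybfskw

ybfskw


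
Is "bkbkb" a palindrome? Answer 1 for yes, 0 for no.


Input: bkbkb
Reversed: bkbkb
  Compare pos 0 ('b') with pos 4 ('b'): match
  Compare pos 1 ('k') with pos 3 ('k'): match
Result: palindrome

1


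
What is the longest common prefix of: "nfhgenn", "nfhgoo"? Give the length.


Words: nfhgenn, nfhgoo
  Position 0: all 'n' => match
  Position 1: all 'f' => match
  Position 2: all 'h' => match
  Position 3: all 'g' => match
  Position 4: ('e', 'o') => mismatch, stop
LCP = "nfhg" (length 4)

4


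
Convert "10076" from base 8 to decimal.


Input: "10076" in base 8
Positional expansion:
  Digit '1' (value 1) x 8^4 = 4096
  Digit '0' (value 0) x 8^3 = 0
  Digit '0' (value 0) x 8^2 = 0
  Digit '7' (value 7) x 8^1 = 56
  Digit '6' (value 6) x 8^0 = 6
Sum = 4158

4158
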